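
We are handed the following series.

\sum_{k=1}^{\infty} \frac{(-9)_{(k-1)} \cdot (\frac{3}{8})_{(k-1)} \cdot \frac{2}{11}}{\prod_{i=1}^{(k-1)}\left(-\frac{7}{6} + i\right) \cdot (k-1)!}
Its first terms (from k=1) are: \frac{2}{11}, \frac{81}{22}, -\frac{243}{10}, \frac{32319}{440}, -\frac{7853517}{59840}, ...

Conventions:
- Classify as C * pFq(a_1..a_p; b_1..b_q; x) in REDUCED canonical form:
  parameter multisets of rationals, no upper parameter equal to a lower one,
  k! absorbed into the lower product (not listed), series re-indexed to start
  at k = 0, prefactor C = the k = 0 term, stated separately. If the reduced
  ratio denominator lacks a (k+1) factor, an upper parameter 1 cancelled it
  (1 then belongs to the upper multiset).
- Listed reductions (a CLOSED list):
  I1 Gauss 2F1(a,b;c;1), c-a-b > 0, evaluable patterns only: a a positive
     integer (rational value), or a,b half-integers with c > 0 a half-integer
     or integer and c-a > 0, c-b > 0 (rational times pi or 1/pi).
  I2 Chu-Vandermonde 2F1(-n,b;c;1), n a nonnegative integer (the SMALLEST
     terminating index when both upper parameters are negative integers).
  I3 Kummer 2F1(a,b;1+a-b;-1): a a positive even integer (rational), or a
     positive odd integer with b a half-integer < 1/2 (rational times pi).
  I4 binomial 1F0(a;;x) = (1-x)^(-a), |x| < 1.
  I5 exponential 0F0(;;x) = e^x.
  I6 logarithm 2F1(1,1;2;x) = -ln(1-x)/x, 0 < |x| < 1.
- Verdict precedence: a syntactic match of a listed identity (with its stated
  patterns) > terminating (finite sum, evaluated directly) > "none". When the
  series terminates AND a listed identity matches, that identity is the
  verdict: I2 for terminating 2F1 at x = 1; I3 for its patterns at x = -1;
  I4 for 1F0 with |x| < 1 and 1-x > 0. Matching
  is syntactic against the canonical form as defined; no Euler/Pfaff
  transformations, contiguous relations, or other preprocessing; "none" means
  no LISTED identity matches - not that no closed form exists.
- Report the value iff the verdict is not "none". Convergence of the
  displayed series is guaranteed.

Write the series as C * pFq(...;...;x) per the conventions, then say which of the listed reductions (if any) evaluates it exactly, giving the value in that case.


Key step: with t_0 = \frac{2}{11}, the lower running product (prefactor 2/11) is a rising factorial.
Ratio: r(k) = 1 * (k-9) (k+\frac{3}{8}) / [(k-\frac{1}{6}) (k+1)] - rational in k, leading ratio 1; with t_0 = \frac{2}{11}, classification follows.

The series (x = 1) is 2F1: upper {-9, \frac{3}{8}}, lower {-\frac{1}{6}}, prefactor \frac{2}{11}. Verdict at x = 1: Vandermonde's identity (I2) matches (terminating 2F1 at x = 1 with n = 9, b = 3/8, c = -\frac{1}{6}). Hence: \frac{4951573779113}{31503519973376}.


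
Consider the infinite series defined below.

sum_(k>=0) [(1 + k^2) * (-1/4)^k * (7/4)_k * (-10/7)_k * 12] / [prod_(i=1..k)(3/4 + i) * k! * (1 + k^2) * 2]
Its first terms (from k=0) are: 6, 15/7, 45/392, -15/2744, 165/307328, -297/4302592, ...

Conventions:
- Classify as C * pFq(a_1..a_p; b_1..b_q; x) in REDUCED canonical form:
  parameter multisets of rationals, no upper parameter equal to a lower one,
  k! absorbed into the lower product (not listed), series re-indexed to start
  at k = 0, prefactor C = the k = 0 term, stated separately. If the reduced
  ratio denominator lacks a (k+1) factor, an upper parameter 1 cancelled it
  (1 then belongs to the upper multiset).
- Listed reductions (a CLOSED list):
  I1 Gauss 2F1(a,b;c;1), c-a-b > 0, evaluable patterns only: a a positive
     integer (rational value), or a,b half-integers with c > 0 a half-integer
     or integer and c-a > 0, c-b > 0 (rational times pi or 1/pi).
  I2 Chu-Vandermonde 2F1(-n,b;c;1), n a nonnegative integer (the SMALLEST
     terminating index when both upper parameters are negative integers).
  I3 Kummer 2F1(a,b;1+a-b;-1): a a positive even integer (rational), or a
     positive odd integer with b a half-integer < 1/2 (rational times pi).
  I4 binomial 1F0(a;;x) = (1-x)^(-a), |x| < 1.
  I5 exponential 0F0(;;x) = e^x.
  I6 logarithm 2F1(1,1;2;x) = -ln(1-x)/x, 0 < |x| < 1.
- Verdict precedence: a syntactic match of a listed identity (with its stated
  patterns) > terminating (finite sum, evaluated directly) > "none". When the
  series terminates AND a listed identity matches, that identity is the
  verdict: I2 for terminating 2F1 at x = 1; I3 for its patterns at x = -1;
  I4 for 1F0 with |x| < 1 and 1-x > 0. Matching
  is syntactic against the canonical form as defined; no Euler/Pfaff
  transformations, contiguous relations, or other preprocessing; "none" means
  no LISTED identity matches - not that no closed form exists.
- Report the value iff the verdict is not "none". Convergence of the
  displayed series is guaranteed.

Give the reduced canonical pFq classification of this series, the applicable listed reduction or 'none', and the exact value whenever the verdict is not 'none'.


x = -1/4 here; the reduced form reads 1F0, upper {-10/7}, lower {-}, C = 6. Verdict: the binomial series (I4) matches (the 1F0 binomial series: exponent 10/7, x = -1/4). Sum: 6 * (5/4)^(10/7).

Key step: x = (-1/4) and the factor k^2 + 1 cancels (top and bottom), leaving prefactor 6.
Consecutive-term ratio: r(k) = (-1/4) * (k-10/7) / [(k+1)] - poly over poly, x = (-1/4) from leading terms; C = 6 at k = 0.


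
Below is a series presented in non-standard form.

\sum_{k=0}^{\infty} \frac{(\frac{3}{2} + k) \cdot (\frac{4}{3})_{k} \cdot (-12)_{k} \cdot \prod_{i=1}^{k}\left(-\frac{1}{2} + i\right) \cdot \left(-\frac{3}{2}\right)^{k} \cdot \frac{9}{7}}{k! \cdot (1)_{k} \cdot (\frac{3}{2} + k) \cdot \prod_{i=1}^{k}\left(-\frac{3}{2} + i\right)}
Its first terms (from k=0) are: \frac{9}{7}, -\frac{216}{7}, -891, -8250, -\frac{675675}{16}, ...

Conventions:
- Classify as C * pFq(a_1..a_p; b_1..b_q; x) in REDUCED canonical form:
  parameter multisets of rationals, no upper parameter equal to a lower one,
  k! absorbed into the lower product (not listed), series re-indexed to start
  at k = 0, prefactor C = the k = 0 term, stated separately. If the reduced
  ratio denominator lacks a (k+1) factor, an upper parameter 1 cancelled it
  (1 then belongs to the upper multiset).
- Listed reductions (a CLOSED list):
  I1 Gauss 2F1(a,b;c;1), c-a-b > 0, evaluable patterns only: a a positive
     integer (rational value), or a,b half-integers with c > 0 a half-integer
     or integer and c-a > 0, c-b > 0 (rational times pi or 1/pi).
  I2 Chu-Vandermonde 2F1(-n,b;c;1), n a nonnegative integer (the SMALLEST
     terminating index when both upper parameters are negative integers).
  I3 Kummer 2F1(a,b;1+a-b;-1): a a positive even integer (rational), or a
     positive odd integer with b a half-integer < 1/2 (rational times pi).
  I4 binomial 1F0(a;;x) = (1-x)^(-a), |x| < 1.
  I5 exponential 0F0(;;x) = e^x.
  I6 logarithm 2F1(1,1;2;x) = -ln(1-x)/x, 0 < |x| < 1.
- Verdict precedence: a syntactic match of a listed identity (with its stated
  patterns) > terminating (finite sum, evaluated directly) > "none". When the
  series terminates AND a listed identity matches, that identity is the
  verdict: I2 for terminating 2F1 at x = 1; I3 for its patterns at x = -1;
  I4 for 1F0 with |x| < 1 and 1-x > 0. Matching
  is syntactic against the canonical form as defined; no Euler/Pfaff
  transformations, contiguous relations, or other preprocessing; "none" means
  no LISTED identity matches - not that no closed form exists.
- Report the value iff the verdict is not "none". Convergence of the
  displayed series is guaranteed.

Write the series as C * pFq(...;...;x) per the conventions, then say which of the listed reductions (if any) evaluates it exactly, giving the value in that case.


Reduced: x = -\frac{3}{2}, 3F2, upper = {-12, \frac{1}{2}, \frac{4}{3}}, lower = {-\frac{1}{2}, 1}, C = \frac{9}{7}. Verdict: terminating. With -12 upstairs the series is a 13-term polynomial sum; evaluated term by term. Value: -\frac{897266755697}{387072}.

Key step: with t_0 = \frac{9}{7}, the lower running product (prefactor 9/7) is a rising factorial.
Ratio: r(k) = -\frac{3}{2} * (k-12) (k+\frac{1}{2}) (k+\frac{4}{3}) / [(k-\frac{1}{2}) (k+1) (k+1)] - poly over poly, x = -\frac{3}{2} from leading terms; C = \frac{9}{7} at k = 0.


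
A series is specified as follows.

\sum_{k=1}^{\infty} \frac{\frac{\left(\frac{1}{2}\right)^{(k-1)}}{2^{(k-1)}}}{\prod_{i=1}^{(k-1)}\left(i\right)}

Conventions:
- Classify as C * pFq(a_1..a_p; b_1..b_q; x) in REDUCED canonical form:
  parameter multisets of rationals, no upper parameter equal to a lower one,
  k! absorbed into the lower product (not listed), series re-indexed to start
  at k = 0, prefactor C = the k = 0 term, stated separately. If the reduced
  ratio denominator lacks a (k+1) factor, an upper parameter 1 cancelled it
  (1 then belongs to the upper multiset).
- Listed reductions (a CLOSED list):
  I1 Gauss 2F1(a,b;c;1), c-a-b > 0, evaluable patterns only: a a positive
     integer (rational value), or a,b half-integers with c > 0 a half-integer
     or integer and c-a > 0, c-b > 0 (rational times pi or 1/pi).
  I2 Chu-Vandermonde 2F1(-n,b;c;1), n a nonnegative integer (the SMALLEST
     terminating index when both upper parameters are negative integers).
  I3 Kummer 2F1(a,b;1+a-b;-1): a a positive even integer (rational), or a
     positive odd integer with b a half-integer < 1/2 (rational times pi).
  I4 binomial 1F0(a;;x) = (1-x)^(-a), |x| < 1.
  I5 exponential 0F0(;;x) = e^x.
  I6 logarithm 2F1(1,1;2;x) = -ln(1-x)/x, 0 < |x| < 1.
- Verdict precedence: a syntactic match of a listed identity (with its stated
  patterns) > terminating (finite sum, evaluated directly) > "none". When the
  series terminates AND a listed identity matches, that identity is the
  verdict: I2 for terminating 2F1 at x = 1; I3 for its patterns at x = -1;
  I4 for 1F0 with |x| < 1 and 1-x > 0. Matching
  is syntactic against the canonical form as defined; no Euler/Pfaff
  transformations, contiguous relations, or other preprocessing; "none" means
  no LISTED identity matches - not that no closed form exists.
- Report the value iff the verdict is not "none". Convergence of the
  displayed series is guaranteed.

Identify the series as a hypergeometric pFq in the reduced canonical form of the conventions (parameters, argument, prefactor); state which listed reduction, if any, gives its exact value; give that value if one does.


The series (x = \frac{1}{4}) is 0F0: upper {-}, lower {-}, prefactor 1. Verdict: the I5 exponential reduction fires (the 0F0 exponential series at x = \frac{1}{4}). Sum: e^{\frac{1}{4}}.

The tell: from the first term 1: the two k-th powers (C = 1) combine into one argument.
Consecutive-term ratio: r(k) = \frac{1}{4} * 1 / [(k+1)] - rational in k, leading ratio \frac{1}{4}; with t_0 = 1, classification follows.


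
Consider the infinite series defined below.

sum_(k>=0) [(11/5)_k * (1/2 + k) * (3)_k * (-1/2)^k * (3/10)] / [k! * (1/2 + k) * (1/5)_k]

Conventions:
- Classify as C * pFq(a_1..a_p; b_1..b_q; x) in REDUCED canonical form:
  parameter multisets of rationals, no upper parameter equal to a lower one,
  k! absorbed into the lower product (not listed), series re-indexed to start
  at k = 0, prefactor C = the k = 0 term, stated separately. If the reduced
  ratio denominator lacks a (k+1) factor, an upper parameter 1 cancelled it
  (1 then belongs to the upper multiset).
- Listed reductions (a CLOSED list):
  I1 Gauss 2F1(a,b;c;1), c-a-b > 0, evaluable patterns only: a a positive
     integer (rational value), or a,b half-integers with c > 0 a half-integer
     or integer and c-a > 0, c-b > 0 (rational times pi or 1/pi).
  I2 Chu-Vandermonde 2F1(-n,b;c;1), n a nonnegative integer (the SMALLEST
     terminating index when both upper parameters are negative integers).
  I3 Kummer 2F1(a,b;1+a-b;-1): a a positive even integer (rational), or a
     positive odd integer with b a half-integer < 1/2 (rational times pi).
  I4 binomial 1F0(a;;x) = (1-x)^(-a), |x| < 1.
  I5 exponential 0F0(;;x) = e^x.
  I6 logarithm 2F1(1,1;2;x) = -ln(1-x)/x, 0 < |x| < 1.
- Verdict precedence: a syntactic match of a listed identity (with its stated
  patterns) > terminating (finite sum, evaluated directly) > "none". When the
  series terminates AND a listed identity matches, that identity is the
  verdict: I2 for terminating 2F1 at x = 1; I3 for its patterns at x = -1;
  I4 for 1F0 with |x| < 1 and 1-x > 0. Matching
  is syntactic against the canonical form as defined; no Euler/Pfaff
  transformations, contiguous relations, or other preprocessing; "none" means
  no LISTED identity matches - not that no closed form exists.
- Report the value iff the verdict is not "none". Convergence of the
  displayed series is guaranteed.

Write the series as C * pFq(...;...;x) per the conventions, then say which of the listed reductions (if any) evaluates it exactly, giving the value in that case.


Classification (C = 3/10): 2F1 with upper {11/5, 3}, lower {1/5}, argument x = -1/2. Verdict: none. No listed pattern accepts 2F1(11/5, 3; 1/5; -1/2).

First insight: from the first term 3/10: striking the common factor k + 1/2 reduces the term (prefactor 3/10).
Ratio: r(k) = (-1/2) * (k+11/5) (k+3) / [(k+1/5) (k+1)] - rational in k. x = (-1/2); t_0 = 3/10; negate the roots.


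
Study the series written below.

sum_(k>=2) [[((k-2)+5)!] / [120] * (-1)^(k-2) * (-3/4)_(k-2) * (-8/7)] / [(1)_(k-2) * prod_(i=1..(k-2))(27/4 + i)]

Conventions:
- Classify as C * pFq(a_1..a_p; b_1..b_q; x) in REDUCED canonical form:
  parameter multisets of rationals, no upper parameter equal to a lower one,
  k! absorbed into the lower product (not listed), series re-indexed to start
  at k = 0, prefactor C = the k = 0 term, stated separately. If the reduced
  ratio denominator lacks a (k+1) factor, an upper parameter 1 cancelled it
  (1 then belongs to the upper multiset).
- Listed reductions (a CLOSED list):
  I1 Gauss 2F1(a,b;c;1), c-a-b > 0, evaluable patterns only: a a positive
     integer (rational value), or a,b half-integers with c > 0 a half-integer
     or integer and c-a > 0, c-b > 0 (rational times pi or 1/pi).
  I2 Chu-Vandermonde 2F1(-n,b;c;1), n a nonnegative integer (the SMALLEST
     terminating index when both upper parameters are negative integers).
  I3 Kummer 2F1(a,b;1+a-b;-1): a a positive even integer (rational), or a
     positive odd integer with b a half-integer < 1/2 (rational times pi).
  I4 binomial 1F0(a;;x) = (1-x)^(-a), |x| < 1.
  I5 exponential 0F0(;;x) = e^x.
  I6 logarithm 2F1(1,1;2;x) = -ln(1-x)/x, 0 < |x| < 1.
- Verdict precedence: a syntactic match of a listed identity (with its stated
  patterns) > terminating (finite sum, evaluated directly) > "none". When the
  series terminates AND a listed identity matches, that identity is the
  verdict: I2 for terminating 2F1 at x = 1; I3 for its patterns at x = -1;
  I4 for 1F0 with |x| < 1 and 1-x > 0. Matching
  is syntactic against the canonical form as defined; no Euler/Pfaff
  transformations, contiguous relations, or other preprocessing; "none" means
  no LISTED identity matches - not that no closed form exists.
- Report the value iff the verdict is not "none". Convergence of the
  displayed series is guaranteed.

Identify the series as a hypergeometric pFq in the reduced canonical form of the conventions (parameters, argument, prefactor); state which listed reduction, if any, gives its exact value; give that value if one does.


This is -8/7 * 2F1(-3/4, 6; 31/4; -1) in reduced canonical form. Verdict: Kummer's theorem (I3) applies (x = -1; c = 31/4 equals 1+a-b for upper {-3/4, 6}: listed pattern). Exact value: -3933/2240.

The tell: from the first term -8/7: the factorial ratio (C = -8/7) (k+a-1)!/(a-1)! is a rising factorial (a)_k.
Consecutive-term ratio: r(k) = (-1) * (k-3/4) (k+6) / [(k+31/4) (k+1)] ; factor over Q: parameters, x = (-1), and C = -8/7.


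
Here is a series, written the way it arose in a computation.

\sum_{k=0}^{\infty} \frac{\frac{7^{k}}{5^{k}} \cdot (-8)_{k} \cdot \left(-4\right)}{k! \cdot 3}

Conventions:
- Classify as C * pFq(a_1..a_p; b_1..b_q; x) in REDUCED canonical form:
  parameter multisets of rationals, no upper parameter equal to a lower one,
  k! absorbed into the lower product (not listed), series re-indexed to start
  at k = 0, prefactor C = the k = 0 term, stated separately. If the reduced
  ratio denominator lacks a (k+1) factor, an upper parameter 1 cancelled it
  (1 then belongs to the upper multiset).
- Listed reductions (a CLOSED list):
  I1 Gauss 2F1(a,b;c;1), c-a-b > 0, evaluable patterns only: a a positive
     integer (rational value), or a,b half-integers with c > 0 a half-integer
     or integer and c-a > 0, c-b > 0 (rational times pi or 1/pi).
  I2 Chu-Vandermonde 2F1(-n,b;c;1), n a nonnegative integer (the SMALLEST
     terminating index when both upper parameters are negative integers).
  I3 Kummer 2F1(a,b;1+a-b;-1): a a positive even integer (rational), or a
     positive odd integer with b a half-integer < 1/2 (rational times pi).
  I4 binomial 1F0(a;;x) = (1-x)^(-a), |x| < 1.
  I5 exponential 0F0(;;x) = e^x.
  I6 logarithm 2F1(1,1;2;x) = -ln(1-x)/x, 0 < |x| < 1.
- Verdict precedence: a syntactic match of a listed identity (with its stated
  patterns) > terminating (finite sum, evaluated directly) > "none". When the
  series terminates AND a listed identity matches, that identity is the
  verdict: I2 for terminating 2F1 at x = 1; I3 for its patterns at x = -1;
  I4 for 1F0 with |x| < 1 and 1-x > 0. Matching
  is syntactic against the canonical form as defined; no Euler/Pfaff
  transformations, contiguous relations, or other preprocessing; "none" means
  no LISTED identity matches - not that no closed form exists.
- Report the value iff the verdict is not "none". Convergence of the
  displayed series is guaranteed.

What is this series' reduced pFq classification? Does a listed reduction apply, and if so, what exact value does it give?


The series (x = \frac{7}{5}) is 1F0: upper {-8}, lower {-}, prefactor -\frac{4}{3}. Verdict: terminating - upper -8 stops the sum at k = 8; the 9 terms are added exactly. Its exact value is -\frac{1024}{1171875}.

Structural cue: with t_0 = -\frac{4}{3}, the two geometric factors (C = -4/3, x = 7/5) combine into one argument.
Adjacent-term ratio: r(k) = \frac{7}{5} * (k-8) / [(k+1)] - rational; roots negated = parameters, x = \frac{7}{5}, C = -\frac{4}{3}.


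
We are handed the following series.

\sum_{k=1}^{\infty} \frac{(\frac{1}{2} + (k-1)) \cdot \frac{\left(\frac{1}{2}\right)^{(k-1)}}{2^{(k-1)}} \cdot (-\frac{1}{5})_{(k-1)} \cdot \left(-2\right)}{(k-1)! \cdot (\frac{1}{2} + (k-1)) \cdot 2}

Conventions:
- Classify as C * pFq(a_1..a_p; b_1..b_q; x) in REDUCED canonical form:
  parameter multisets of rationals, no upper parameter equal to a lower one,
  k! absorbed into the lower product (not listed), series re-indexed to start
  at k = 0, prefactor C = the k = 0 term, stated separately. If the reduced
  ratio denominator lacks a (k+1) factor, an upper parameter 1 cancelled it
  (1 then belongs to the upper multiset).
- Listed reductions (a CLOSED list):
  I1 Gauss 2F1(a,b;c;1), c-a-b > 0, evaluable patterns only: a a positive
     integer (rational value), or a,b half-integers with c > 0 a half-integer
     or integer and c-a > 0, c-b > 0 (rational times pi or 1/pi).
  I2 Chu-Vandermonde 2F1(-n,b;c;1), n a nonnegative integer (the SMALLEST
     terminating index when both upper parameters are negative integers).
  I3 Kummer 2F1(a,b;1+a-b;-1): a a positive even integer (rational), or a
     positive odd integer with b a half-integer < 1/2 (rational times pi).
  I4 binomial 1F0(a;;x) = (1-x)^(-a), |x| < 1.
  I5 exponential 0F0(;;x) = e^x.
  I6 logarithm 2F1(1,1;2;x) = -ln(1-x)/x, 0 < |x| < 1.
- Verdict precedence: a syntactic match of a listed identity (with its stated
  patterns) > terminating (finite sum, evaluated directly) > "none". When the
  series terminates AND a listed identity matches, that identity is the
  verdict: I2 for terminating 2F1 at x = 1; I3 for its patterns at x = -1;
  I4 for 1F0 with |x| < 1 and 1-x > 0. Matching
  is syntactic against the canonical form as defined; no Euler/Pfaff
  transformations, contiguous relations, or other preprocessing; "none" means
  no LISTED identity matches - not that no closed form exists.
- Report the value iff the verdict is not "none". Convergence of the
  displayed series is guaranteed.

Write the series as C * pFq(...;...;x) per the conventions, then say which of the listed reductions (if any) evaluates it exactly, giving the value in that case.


x = \frac{1}{4} here; the reduced form reads 1F0, upper {-\frac{1}{5}}, lower {-}, C = -1. Verdict: the binomial series (I4) matches (the 1F0 binomial series: exponent 1/5, x = \frac{1}{4}). Exact value: \left(-1\right) \cdot \left(\frac{3}{4}\right)^{\frac{1}{5}}.

The tell: t_0 being -1, the constant factors (C = -1, x = 1/4) combine into one prefactor.
Step ratio: r(k) = \frac{1}{4} * (k-\frac{1}{5}) / [(k+1)] ; factor over Q: parameters, x = \frac{1}{4}, and C = -1.


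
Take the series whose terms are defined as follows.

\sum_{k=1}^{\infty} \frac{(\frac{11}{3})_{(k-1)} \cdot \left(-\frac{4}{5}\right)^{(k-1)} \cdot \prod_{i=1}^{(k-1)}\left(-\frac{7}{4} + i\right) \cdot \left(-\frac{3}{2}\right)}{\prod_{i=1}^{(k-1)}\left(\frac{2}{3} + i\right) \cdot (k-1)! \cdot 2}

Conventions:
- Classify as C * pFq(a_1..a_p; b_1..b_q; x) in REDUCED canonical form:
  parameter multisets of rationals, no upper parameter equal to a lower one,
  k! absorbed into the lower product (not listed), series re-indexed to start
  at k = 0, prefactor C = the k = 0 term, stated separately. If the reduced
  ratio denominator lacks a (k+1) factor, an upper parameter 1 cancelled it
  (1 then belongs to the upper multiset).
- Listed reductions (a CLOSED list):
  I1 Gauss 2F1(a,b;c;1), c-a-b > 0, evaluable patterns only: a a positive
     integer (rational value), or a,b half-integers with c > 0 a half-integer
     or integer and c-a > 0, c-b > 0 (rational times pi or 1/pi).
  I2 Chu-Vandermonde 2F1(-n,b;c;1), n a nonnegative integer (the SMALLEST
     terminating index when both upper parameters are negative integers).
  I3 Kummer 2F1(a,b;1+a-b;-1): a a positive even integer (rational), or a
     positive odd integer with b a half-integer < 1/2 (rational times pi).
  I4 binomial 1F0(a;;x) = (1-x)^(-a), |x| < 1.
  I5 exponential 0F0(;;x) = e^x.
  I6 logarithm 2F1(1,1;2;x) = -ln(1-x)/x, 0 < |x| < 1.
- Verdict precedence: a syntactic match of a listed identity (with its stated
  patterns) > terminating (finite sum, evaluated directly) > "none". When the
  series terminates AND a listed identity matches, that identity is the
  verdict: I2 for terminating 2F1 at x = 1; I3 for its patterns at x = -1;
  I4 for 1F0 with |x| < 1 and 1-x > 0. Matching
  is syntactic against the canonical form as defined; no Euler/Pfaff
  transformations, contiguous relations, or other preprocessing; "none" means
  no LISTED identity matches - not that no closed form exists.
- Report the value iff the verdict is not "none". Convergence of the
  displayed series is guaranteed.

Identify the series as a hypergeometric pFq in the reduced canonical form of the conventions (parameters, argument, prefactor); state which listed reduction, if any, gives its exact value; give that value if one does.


Classification (C = -\frac{3}{4}): 2F1 with upper {-\frac{3}{4}, \frac{11}{3}}, lower {\frac{5}{3}}, argument x = -\frac{4}{5}. Verdict: no listed reduction: x = -\frac{4}{5} and upper {-\frac{3}{4}, \frac{11}{3}} fail every I1-I6 pattern.

Structural cue: t_0 being -\frac{3}{4}, the constant factors (C = -3/4, x = -4/5) combine into one prefactor.
Step ratio: r(k) = -\frac{4}{5} * (k-\frac{3}{4}) (k+\frac{11}{3}) / [(k+\frac{5}{3}) (k+1)] - rational; roots negated = parameters, x = -\frac{4}{5}, C = -\frac{3}{4}.


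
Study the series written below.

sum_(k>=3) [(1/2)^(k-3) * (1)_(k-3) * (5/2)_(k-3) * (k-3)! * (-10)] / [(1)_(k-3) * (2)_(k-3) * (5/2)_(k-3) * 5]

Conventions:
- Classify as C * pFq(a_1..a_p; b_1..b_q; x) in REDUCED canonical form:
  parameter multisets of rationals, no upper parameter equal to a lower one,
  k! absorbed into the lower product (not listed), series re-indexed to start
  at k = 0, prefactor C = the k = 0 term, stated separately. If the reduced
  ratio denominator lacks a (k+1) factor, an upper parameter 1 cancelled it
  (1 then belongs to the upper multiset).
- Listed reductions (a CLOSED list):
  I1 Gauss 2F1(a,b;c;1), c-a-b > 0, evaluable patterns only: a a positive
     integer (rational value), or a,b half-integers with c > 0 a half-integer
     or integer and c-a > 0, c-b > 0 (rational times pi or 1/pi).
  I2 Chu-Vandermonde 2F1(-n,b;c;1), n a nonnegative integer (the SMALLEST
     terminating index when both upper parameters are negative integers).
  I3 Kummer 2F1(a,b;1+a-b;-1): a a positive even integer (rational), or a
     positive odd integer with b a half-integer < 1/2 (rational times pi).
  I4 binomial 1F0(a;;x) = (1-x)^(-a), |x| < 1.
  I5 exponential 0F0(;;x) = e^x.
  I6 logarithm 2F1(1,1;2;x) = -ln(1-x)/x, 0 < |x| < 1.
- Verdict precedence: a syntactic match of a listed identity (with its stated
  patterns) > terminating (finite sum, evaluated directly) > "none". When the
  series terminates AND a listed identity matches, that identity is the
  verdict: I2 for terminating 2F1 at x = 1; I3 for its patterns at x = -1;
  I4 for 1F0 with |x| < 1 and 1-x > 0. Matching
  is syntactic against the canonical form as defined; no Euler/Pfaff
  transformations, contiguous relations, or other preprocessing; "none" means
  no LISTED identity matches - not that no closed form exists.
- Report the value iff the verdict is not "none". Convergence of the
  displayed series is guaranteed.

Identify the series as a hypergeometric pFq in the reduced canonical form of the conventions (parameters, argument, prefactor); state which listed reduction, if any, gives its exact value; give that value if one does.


Structural cue: with t_0 = -2, (1)_k (C = -2) is k! itself.
Term ratio: r(k) = (1/2) * (k+1) (k+1) / [(k+2) (k+1)] - rational in k. x = (1/2); t_0 = -2; negate the roots.

With C = -2: the canonical form is 2F1(1, 1; 2; 1/2). Verdict (x = 1/2): logarithm (I6) applies (the logarithm: parameters (1,1;2), x = 1/2). Hence: 4 * ln(1/2).


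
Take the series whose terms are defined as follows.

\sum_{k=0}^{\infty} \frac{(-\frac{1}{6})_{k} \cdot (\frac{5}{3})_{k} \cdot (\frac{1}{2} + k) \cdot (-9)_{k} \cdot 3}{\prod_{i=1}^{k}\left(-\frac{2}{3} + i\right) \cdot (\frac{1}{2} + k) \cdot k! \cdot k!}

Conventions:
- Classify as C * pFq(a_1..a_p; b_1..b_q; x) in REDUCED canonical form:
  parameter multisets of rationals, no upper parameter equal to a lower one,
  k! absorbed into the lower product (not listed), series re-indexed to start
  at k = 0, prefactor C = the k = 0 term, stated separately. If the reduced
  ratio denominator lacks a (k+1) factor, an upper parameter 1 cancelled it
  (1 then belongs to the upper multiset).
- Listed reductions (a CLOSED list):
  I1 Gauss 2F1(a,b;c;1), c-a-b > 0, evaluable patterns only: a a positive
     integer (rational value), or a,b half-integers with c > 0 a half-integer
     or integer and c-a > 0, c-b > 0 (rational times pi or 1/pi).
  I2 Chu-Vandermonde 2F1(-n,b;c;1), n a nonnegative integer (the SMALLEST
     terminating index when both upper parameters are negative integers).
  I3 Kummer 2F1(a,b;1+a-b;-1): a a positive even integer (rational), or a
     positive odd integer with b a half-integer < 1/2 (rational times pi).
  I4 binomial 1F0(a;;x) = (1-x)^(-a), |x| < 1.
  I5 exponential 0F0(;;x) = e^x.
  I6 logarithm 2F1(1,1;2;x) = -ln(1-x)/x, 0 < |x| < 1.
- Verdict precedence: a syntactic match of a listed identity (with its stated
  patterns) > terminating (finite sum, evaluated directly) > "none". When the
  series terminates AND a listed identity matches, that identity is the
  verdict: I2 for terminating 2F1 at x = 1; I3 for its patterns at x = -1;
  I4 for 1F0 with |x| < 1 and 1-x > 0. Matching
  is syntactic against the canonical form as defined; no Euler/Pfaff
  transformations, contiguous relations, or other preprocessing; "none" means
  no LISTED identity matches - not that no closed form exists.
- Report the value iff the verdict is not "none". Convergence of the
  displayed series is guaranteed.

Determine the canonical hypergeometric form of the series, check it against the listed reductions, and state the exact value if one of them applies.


This is 3 * 3F2(-9, -\frac{1}{6}, \frac{5}{3}; \frac{1}{3}, 1; 1) in reduced canonical form. Verdict: terminating (-9 upstairs). 10 nonzero terms in all; added directly. Exact value: \frac{127202900182127}{17205287583744}.

First insight: x = 1 and k + 1/2 divides numerator and denominator alike; C = 3 after cancelling.
Ratio: r(k) = 1 * (k-9) (k-\frac{1}{6}) (k+\frac{5}{3}) / [(k+\frac{1}{3}) (k+1) (k+1)] - rational in k, leading ratio 1; with t_0 = 3, classification follows.


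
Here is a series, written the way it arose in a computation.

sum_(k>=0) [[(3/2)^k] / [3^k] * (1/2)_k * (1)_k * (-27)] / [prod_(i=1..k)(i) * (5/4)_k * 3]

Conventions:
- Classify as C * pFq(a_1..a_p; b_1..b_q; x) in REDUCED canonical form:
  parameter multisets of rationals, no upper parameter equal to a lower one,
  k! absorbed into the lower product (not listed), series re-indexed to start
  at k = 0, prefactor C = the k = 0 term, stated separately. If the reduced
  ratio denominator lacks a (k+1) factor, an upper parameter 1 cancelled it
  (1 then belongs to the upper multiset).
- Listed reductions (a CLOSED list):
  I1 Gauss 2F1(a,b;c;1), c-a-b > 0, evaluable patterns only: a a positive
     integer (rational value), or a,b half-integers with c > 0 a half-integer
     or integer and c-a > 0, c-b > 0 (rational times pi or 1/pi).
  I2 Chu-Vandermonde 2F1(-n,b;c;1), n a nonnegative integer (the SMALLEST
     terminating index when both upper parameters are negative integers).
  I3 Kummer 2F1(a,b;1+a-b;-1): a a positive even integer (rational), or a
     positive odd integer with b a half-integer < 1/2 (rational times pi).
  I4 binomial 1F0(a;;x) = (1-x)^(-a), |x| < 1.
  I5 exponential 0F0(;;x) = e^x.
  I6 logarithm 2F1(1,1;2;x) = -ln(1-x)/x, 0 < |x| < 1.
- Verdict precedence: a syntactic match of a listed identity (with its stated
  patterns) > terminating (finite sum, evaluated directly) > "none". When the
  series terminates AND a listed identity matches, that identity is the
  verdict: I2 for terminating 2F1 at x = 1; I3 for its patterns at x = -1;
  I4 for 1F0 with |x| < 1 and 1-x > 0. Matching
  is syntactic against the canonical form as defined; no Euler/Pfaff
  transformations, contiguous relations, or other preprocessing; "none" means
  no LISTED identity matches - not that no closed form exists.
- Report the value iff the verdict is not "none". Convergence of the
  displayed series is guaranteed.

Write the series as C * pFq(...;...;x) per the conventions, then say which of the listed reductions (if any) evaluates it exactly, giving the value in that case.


Classification (C = -9): 2F1 with upper {1/2, 1}, lower {5/4}, argument x = 1/2. Verdict: none here - no I1-I6 shape fits x = 1/2 with lower {5/4}.

First insight: with t_0 = -9, the product of the first k integers (C = -9) is k!.
Step ratio: r(k) = (1/2) * (k+1/2) (k+1) / [(k+5/4) (k+1)] - rational in k, leading ratio (1/2); with t_0 = -9, classification follows.


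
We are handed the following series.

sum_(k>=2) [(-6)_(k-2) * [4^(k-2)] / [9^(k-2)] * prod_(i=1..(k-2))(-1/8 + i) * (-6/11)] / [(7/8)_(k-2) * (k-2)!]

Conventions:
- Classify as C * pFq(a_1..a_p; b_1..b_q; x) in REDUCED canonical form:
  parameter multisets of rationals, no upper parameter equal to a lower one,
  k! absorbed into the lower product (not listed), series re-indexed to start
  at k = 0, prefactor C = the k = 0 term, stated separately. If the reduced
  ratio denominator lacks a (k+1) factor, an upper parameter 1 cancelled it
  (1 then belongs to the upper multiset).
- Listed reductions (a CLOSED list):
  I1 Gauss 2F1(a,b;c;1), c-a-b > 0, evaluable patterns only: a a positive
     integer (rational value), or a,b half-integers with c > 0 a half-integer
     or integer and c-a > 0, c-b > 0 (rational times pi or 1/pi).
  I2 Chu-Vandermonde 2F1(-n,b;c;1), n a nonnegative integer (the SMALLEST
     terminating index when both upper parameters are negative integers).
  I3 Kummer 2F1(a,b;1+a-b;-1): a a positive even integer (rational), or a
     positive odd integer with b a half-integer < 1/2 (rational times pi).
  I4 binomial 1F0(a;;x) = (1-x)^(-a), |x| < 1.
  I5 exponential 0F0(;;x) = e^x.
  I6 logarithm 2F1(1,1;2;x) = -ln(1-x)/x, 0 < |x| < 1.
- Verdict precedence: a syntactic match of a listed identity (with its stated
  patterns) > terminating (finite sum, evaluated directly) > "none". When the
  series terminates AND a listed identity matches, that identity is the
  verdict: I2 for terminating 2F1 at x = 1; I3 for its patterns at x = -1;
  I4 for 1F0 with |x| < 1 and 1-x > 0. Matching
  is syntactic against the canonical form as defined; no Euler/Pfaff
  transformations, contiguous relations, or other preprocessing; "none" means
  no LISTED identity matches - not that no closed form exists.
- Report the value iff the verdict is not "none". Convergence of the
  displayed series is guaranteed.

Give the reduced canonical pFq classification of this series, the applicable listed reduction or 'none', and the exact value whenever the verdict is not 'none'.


Key observation: x = (4/9) and the parameter 7/8 appears in both the upper and lower lists and cancels.
Consecutive-term ratio: r(k) = (4/9) * (k-6) / [(k+1)] - rational in k, leading ratio (4/9); with t_0 = -6/11, classification follows.

With C = -6/11: the canonical form is 1F0(-6; -; 4/9). Verdict: the binomial series (I4) applies (the 1F0 binomial series: exponent 6, x = 4/9). Value: -31250/1948617.


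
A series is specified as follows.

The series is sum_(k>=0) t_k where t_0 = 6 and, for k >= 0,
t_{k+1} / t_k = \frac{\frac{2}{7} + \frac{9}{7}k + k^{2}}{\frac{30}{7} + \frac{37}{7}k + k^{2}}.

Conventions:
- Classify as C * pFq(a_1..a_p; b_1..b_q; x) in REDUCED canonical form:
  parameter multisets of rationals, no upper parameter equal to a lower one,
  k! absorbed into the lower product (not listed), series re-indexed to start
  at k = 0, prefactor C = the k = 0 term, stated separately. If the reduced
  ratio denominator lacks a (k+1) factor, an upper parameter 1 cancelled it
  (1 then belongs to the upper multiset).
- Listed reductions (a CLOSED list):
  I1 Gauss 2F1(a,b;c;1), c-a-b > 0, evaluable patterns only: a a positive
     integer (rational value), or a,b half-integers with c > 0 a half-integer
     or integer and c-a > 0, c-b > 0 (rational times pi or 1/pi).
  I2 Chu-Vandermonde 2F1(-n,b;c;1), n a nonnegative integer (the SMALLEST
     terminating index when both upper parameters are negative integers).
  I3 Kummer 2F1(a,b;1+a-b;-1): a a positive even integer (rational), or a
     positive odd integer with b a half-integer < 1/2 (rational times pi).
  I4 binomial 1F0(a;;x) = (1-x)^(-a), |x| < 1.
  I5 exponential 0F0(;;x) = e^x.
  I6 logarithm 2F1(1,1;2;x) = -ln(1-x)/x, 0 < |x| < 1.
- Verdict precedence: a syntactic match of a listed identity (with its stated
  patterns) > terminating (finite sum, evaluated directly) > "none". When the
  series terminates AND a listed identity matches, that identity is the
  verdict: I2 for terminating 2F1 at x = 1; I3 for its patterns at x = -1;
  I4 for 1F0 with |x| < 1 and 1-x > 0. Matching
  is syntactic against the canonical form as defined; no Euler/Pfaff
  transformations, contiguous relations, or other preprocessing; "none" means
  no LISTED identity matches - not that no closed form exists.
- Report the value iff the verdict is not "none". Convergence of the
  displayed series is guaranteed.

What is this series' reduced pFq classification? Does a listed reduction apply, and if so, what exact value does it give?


The series (x = 1) is 2F1: upper {\frac{2}{7}, 1}, lower {\frac{30}{7}}, prefactor 6. Verdict: the Gauss summation I1 applies (x = 1: the Gamma ratio telescopes since c-a-b = 3 > 0 and a = 1 in Z>0). Sum: \frac{46}{7}.

First insight: x = 1 and factor the ratio over Q (C = 6): negated roots = parameters.
Consecutive-term ratio: r(k) = 1 * (k+\frac{2}{7}) (k+1) / [(k+\frac{30}{7}) (k+1)] ; factor over Q: parameters, x = 1, and C = 6.


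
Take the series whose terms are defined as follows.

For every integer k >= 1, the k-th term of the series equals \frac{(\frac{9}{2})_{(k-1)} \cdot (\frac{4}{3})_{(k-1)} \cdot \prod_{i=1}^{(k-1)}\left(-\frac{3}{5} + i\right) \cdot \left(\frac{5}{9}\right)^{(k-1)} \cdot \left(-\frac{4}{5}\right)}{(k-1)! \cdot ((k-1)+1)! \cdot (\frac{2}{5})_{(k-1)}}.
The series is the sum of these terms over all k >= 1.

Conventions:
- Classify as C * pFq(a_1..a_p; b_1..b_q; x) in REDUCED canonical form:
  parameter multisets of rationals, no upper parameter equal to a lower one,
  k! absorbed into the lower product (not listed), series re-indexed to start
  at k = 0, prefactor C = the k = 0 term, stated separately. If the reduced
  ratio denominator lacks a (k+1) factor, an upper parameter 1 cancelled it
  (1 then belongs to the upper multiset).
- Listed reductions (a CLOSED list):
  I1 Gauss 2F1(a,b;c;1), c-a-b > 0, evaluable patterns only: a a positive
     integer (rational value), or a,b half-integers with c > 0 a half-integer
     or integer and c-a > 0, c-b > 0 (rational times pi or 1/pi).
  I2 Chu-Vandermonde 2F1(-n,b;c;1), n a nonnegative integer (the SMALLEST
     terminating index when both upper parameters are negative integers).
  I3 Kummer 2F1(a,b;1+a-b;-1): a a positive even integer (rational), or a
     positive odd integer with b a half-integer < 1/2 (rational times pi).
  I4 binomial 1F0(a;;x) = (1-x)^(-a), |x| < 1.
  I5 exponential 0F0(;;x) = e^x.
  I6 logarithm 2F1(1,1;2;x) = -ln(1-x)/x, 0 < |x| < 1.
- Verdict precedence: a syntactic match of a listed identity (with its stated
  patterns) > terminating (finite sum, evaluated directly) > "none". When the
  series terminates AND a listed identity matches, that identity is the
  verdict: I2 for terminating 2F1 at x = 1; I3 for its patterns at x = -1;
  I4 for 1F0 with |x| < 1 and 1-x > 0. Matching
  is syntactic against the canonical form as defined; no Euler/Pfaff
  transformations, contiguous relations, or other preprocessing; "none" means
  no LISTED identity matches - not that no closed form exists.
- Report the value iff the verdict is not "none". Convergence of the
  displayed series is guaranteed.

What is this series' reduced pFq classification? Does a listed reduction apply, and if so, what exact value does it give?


Reduced: x = \frac{5}{9}, 2F1, upper = {\frac{4}{3}, \frac{9}{2}}, lower = {2}, C = -\frac{4}{5}. Verdict: none. A 2F1 with upper {\frac{4}{3}, \frac{9}{2}} fits none of I1-I6 at x = \frac{5}{9}; the sum runs forever.

Structural cue: from the first term -\frac{4}{5}: the running product (prefactor -4/5) telescopes to a rising factorial.
Adjacent-term ratio: r(k) = \frac{5}{9} * (k+\frac{4}{3}) (k+\frac{9}{2}) / [(k+2) (k+1)] ; factor over Q: parameters, x = \frac{5}{9}, and C = -\frac{4}{5}.


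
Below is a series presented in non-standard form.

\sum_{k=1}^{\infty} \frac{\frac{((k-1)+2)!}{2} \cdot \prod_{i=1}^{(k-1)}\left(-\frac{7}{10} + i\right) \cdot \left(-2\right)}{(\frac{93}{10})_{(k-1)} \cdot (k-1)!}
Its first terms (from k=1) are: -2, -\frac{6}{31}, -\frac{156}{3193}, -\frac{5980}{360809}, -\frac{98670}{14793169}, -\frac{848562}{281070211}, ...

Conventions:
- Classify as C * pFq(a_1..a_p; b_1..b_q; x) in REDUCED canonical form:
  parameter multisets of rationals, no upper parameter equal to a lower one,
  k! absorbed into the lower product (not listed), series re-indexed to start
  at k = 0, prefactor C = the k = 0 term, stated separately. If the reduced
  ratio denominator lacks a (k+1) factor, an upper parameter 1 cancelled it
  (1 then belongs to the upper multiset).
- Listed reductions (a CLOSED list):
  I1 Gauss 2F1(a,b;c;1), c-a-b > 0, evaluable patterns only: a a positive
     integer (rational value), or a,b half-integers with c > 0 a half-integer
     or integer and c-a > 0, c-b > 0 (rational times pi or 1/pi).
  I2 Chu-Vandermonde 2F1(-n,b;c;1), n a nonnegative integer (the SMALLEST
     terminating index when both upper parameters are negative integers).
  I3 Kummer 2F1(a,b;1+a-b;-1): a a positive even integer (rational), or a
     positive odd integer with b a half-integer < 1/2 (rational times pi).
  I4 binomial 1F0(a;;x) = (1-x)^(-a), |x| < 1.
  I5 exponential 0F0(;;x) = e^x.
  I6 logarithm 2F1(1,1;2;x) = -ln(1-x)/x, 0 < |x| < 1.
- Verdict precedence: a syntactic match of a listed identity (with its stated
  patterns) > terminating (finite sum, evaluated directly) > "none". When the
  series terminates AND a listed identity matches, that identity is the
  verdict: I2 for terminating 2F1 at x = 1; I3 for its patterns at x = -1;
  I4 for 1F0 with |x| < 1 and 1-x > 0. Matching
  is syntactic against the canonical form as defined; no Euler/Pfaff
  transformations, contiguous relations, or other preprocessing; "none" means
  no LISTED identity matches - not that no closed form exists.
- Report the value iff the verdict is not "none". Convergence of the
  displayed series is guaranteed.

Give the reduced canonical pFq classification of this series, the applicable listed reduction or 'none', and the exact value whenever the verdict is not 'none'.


Prefactor -2, argument 1: 2F1 with upper {\frac{3}{10}, 3} over lower {\frac{93}{10}}. Verdict: the Gauss summation I1 matches (x = 1: the Gamma ratio telescopes since c-a-b = 6 > 0 and a = 3 in Z>0). Sum: -\frac{18177}{8000}.

First insight: t_0 being -2, the running product (C = -2) telescopes to a rising factorial.
Ratio: r(k) = 1 * (k+\frac{3}{10}) (k+3) / [(k+\frac{93}{10}) (k+1)] - poly over poly, x = 1 from leading terms; C = -2 at k = 0.
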